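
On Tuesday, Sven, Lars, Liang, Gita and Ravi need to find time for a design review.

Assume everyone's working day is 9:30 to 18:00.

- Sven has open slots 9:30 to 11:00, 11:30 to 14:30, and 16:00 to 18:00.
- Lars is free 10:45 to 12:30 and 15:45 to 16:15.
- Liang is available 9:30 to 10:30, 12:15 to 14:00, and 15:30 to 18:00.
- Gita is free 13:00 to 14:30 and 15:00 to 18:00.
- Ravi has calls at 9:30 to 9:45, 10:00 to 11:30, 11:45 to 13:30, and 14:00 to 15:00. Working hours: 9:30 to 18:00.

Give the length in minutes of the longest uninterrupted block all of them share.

15 minutes

Ravi free within 09:30–18:00: 09:45–10:00, 11:30–11:45, 13:30–14:00, 15:00–18:00.
Sven ∩ Lars: 10:45–11:00, 11:30–12:30, 16:00–16:15.
Sven ∩ Lars ∩ Liang: 12:15–12:30, 16:00–16:15.
Sven ∩ Lars ∩ Liang ∩ Gita: 16:00–16:15.
Sven ∩ Lars ∩ Liang ∩ Gita ∩ Ravi: 16:00–16:15.
Single common window of 15 minutes.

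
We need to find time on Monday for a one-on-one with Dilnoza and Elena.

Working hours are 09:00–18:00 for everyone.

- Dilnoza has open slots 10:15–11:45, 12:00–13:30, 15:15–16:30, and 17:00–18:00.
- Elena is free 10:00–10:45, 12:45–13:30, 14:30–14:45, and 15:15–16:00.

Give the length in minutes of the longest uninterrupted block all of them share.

45 minutes

Dilnoza ∩ Elena: 10:15–10:45, 12:45–13:30, 15:15–16:00.
Common window lengths: 30, 45, 45 min; longest is 45.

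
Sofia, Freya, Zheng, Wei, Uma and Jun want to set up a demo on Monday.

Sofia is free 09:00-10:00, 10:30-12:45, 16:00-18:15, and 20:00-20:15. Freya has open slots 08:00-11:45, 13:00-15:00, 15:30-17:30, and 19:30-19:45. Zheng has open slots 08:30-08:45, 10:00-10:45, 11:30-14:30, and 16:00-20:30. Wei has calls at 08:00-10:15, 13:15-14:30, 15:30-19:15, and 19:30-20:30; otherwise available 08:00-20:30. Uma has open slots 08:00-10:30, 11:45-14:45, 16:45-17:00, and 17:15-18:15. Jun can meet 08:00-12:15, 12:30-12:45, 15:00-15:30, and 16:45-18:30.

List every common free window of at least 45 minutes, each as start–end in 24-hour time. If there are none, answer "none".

Wei free within 08:00–20:30: 10:15–13:15, 14:30–15:30, 19:15–19:30.
Sofia ∩ Freya: 09:00–10:00, 10:30–11:45, 16:00–17:30.
Sofia ∩ Freya ∩ Zheng: 10:30–10:45, 11:30–11:45, 16:00–17:30.
Sofia ∩ Freya ∩ Zheng ∩ Wei: 10:30–10:45, 11:30–11:45.
Sofia ∩ Freya ∩ Zheng ∩ Wei ∩ Uma: (none).
Sofia ∩ Freya ∩ Zheng ∩ Wei ∩ Uma ∩ Jun: (none).
Windows ≥ 45 min: (none).

none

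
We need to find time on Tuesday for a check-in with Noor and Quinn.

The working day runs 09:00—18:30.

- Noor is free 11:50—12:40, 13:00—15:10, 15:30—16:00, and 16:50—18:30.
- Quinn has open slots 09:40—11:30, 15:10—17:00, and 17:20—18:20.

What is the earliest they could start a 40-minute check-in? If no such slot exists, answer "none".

Noor ∩ Quinn: 15:30–16:00, 16:50–17:00, 17:20–18:20.
Windows ≥ 40 min: 17:20–18:20.
Earliest such window starts at 17:20.

17:20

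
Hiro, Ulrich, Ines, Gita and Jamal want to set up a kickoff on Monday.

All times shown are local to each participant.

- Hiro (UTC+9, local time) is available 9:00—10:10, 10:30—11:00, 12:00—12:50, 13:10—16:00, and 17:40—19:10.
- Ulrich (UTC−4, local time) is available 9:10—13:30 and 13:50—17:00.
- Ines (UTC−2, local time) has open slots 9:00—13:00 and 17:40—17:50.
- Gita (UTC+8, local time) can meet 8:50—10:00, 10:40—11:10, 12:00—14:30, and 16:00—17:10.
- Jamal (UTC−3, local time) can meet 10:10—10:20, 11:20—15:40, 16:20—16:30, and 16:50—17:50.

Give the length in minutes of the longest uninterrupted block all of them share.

0 minutes

Hiro → UTC: 00:00–01:10, 01:30–02:00, 03:00–03:50, 04:10–07:00, 08:40–10:10.
Ulrich → UTC: 13:10–17:30, 17:50–21:00.
Ines → UTC: 11:00–15:00, 19:40–19:50.
Gita → UTC: 00:50–02:00, 02:40–03:10, 04:00–06:30, 08:00–09:10.
Jamal → UTC: 13:10–13:20, 14:20–18:40, 19:20–19:30, 19:50–20:50.
Hiro ∩ Ulrich: (none).
Hiro ∩ Ulrich ∩ Ines: (none).
Hiro ∩ Ulrich ∩ Ines ∩ Gita: (none).
Hiro ∩ Ulrich ∩ Ines ∩ Gita ∩ Jamal: (none).
No common window.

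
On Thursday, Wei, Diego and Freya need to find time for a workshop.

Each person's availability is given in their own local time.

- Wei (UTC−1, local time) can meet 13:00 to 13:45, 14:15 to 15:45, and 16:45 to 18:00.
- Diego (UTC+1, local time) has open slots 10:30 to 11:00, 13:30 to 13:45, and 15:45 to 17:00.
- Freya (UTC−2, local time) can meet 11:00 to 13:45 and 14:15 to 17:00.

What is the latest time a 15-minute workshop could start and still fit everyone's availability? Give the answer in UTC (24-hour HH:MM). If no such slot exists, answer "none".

Wei → UTC: 14:00–14:45, 15:15–16:45, 17:45–19:00.
Diego → UTC: 09:30–10:00, 12:30–12:45, 14:45–16:00.
Freya → UTC: 13:00–15:45, 16:15–19:00.
Wei ∩ Diego: 15:15–16:00.
Wei ∩ Diego ∩ Freya: 15:15–15:45.
Windows ≥ 15 min: 15:15–15:45.
Latest start in the last window 15:15–15:45 is 15:45 − 15 min = 15:30.

15:30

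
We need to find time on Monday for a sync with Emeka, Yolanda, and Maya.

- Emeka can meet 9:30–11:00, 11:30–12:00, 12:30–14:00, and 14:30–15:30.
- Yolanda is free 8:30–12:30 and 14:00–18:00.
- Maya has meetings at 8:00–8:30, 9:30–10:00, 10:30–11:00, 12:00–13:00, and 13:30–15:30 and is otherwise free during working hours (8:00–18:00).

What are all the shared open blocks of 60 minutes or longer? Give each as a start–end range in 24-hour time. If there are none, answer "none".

none

Maya free within 08:00–18:00: 08:30–09:30, 10:00–10:30, 11:00–12:00, 13:00–13:30, 15:30–18:00.
Emeka ∩ Yolanda: 09:30–11:00, 11:30–12:00, 14:30–15:30.
Emeka ∩ Yolanda ∩ Maya: 10:00–10:30, 11:30–12:00.
Windows ≥ 60 min: (none).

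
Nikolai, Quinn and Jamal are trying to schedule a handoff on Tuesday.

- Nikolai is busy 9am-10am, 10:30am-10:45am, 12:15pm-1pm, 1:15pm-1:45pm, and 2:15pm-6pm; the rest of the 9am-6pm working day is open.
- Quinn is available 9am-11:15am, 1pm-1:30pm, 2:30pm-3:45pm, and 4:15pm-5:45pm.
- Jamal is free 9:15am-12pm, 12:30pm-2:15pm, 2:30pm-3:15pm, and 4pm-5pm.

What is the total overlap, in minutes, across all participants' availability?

Nikolai free within 09:00–18:00: 10:00–10:30, 10:45–12:15, 13:00–13:15, 13:45–14:15.
Nikolai ∩ Quinn: 10:00–10:30, 10:45–11:15, 13:00–13:15.
Nikolai ∩ Quinn ∩ Jamal: 10:00–10:30, 10:45–11:15, 13:00–13:15.
Total common minutes: 30 + 30 + 15 = 75.

75 minutes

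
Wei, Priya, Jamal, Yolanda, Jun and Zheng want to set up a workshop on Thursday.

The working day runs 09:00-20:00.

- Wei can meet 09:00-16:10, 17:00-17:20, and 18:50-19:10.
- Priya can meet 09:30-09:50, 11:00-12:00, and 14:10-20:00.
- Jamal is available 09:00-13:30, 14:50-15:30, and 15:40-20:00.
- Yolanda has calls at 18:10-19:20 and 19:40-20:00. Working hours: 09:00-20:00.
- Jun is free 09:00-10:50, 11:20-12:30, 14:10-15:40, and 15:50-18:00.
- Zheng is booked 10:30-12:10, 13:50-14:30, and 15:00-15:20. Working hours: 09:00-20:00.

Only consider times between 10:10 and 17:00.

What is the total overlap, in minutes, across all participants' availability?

Yolanda free within 09:00–20:00: 09:00–18:10, 19:20–19:40.
Zheng free within 09:00–20:00: 09:00–10:30, 12:10–13:50, 14:30–15:00, 15:20–20:00.
Wei ∩ Priya: 09:30–09:50, 11:00–12:00, 14:10–16:10, 17:00–17:20, 18:50–19:10.
Wei ∩ Priya ∩ Jamal: 09:30–09:50, 11:00–12:00, 14:50–15:30, 15:40–16:10, 17:00–17:20, 18:50–19:10.
Wei ∩ Priya ∩ Jamal ∩ Yolanda: 09:30–09:50, 11:00–12:00, 14:50–15:30, 15:40–16:10, 17:00–17:20.
Wei ∩ Priya ∩ Jamal ∩ Yolanda ∩ Jun: 09:30–09:50, 11:20–12:00, 14:50–15:30, 15:50–16:10, 17:00–17:20.
Wei ∩ Priya ∩ Jamal ∩ Yolanda ∩ Jun ∩ Zheng: 09:30–09:50, 14:50–15:00, 15:20–15:30, 15:50–16:10, 17:00–17:20.
Restricted to 10:10–17:00: 14:50–15:00, 15:20–15:30, 15:50–16:10.
Total common minutes: 10 + 10 + 20 = 40.

40 minutes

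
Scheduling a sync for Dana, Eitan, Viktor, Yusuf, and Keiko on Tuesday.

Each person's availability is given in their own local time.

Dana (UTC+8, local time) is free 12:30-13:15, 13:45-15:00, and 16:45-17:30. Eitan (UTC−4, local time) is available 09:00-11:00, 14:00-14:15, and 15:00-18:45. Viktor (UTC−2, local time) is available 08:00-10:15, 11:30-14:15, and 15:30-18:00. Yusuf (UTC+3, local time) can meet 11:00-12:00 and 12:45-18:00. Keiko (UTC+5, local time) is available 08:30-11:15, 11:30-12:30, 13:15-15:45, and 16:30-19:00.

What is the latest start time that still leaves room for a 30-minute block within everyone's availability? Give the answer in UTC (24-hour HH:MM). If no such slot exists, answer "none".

none

Dana → UTC: 04:30–05:15, 05:45–07:00, 08:45–09:30.
Eitan → UTC: 13:00–15:00, 18:00–18:15, 19:00–22:45.
Viktor → UTC: 10:00–12:15, 13:30–16:15, 17:30–20:00.
Yusuf → UTC: 08:00–09:00, 09:45–15:00.
Keiko → UTC: 03:30–06:15, 06:30–07:30, 08:15–10:45, 11:30–14:00.
Dana ∩ Eitan: (none).
Dana ∩ Eitan ∩ Viktor: (none).
Dana ∩ Eitan ∩ Viktor ∩ Yusuf: (none).
Dana ∩ Eitan ∩ Viktor ∩ Yusuf ∩ Keiko: (none).
Windows ≥ 30 min: (none).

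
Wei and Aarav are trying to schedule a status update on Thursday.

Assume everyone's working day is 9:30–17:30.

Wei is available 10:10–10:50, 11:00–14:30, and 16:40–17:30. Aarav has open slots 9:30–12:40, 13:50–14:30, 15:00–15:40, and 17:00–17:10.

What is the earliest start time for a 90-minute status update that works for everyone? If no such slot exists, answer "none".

11:00

Wei ∩ Aarav: 10:10–10:50, 11:00–12:40, 13:50–14:30, 17:00–17:10.
Windows ≥ 90 min: 11:00–12:40.
Earliest such window starts at 11:00.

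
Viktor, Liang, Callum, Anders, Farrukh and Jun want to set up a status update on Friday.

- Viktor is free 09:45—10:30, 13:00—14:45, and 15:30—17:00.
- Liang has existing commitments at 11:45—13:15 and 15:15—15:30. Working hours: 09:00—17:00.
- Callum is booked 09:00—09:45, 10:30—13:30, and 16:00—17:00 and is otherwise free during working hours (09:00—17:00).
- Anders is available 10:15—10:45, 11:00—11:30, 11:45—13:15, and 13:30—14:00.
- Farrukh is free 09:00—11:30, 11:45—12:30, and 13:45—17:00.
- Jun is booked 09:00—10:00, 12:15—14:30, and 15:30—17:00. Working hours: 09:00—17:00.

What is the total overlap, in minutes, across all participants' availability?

Liang free within 09:00–17:00: 09:00–11:45, 13:15–15:15, 15:30–17:00.
Callum free within 09:00–17:00: 09:45–10:30, 13:30–16:00.
Jun free within 09:00–17:00: 10:00–12:15, 14:30–15:30.
Viktor ∩ Liang: 09:45–10:30, 13:15–14:45, 15:30–17:00.
Viktor ∩ Liang ∩ Callum: 09:45–10:30, 13:30–14:45, 15:30–16:00.
Viktor ∩ Liang ∩ Callum ∩ Anders: 10:15–10:30, 13:30–14:00.
Viktor ∩ Liang ∩ Callum ∩ Anders ∩ Farrukh: 10:15–10:30, 13:45–14:00.
Viktor ∩ Liang ∩ Callum ∩ Anders ∩ Farrukh ∩ Jun: 10:15–10:30.
Total common minutes: 15.

15 minutes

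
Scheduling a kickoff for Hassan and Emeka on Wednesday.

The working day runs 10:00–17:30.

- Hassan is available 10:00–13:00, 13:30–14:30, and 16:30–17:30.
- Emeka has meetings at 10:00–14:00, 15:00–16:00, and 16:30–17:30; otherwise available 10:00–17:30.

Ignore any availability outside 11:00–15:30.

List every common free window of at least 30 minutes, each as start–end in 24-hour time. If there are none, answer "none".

Emeka free within 10:00–17:30: 14:00–15:00, 16:00–16:30.
Hassan ∩ Emeka: 14:00–14:30.
Restricted to 11:00–15:30: 14:00–14:30.
Windows ≥ 30 min: 14:00–14:30.

14:00–14:30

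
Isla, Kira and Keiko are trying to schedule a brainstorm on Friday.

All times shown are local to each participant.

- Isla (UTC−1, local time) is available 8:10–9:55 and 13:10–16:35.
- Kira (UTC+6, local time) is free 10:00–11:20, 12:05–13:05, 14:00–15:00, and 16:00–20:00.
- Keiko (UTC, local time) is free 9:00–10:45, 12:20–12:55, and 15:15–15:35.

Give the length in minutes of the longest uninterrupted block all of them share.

Isla → UTC: 09:10–10:55, 14:10–17:35.
Kira → UTC: 04:00–05:20, 06:05–07:05, 08:00–09:00, 10:00–14:00.
Keiko → UTC: 09:00–10:45, 12:20–12:55, 15:15–15:35.
Isla ∩ Kira: 10:00–10:55.
Isla ∩ Kira ∩ Keiko: 10:00–10:45.
Single common window of 45 minutes.

45 minutes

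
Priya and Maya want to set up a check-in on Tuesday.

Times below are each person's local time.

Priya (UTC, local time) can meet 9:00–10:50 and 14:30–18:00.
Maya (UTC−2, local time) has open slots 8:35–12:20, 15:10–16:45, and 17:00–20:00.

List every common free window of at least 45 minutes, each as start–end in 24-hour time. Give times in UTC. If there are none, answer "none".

Priya → UTC: 09:00–10:50, 14:30–18:00.
Maya → UTC: 10:35–14:20, 17:10–18:45, 19:00–22:00.
Priya ∩ Maya: 10:35–10:50, 17:10–18:00.
Windows ≥ 45 min: 17:10–18:00.

17:10–18:00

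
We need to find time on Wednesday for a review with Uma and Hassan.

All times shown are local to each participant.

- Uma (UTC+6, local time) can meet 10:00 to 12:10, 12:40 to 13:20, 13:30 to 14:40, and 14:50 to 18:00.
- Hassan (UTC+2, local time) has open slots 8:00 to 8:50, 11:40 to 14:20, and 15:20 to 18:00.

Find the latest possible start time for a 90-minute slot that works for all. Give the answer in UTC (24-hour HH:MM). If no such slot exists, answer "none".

10:30

Uma → UTC: 04:00–06:10, 06:40–07:20, 07:30–08:40, 08:50–12:00.
Hassan → UTC: 06:00–06:50, 09:40–12:20, 13:20–16:00.
Uma ∩ Hassan: 06:00–06:10, 06:40–06:50, 09:40–12:00.
Windows ≥ 90 min: 09:40–12:00.
Latest start in the last window 09:40–12:00 is 12:00 − 90 min = 10:30.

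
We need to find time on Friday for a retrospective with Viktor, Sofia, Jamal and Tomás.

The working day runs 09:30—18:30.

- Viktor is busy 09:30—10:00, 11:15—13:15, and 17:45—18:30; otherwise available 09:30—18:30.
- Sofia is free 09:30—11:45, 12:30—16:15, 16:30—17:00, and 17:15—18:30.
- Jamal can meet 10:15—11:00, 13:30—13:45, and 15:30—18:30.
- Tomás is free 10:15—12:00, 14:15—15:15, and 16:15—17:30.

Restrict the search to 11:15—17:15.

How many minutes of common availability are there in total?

30 minutes

Viktor free within 09:30–18:30: 10:00–11:15, 13:15–17:45.
Viktor ∩ Sofia: 10:00–11:15, 13:15–16:15, 16:30–17:00, 17:15–17:45.
Viktor ∩ Sofia ∩ Jamal: 10:15–11:00, 13:30–13:45, 15:30–16:15, 16:30–17:00, 17:15–17:45.
Viktor ∩ Sofia ∩ Jamal ∩ Tomás: 10:15–11:00, 16:30–17:00, 17:15–17:30.
Restricted to 11:15–17:15: 16:30–17:00.
Total common minutes: 30.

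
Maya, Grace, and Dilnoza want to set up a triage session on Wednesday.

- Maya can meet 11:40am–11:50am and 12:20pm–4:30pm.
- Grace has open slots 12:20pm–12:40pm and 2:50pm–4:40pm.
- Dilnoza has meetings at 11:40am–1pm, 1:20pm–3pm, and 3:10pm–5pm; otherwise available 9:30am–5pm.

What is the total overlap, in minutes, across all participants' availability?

10 minutes

Dilnoza free within 09:30–17:00: 09:30–11:40, 13:00–13:20, 15:00–15:10.
Maya ∩ Grace: 12:20–12:40, 14:50–16:30.
Maya ∩ Grace ∩ Dilnoza: 15:00–15:10.
Total common minutes: 10.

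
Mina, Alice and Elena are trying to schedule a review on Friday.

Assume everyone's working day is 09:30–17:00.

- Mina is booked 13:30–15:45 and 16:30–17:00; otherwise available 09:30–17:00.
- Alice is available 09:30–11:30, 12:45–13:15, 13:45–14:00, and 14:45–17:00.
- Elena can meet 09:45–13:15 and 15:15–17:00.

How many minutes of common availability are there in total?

Mina free within 09:30–17:00: 09:30–13:30, 15:45–16:30.
Mina ∩ Alice: 09:30–11:30, 12:45–13:15, 15:45–16:30.
Mina ∩ Alice ∩ Elena: 09:45–11:30, 12:45–13:15, 15:45–16:30.
Total common minutes: 105 + 30 + 45 = 180.

180 minutes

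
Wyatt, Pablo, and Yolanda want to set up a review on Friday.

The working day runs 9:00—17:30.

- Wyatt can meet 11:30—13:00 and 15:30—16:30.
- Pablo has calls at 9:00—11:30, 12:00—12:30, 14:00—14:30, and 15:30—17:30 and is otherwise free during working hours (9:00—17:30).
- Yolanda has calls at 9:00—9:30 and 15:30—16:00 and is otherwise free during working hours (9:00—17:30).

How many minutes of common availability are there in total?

60 minutes

Pablo free within 09:00–17:30: 11:30–12:00, 12:30–14:00, 14:30–15:30.
Yolanda free within 09:00–17:30: 09:30–15:30, 16:00–17:30.
Wyatt ∩ Pablo: 11:30–12:00, 12:30–13:00.
Wyatt ∩ Pablo ∩ Yolanda: 11:30–12:00, 12:30–13:00.
Total common minutes: 30 + 30 = 60.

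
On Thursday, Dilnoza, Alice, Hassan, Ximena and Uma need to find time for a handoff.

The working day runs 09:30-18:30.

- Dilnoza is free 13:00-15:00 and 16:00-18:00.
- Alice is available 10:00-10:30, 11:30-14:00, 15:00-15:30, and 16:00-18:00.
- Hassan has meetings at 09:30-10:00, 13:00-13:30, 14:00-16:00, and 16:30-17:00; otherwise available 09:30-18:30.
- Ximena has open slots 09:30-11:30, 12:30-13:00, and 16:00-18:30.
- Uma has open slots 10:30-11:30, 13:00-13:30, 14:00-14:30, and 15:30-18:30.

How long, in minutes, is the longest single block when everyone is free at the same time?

60 minutes

Hassan free within 09:30–18:30: 10:00–13:00, 13:30–14:00, 16:00–16:30, 17:00–18:30.
Dilnoza ∩ Alice: 13:00–14:00, 16:00–18:00.
Dilnoza ∩ Alice ∩ Hassan: 13:30–14:00, 16:00–16:30, 17:00–18:00.
Dilnoza ∩ Alice ∩ Hassan ∩ Ximena: 16:00–16:30, 17:00–18:00.
Dilnoza ∩ Alice ∩ Hassan ∩ Ximena ∩ Uma: 16:00–16:30, 17:00–18:00.
Common window lengths: 30, 60 min; longest is 60.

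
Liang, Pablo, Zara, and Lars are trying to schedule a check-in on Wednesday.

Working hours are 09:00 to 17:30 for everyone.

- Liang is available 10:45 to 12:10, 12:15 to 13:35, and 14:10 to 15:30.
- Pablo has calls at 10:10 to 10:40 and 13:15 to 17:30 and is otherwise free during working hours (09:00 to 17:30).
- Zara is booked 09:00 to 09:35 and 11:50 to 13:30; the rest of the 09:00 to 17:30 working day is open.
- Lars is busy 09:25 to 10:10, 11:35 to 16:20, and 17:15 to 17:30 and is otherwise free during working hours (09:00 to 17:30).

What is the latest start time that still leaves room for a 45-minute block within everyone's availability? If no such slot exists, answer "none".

Pablo free within 09:00–17:30: 09:00–10:10, 10:40–13:15.
Zara free within 09:00–17:30: 09:35–11:50, 13:30–17:30.
Lars free within 09:00–17:30: 09:00–09:25, 10:10–11:35, 16:20–17:15.
Liang ∩ Pablo: 10:45–12:10, 12:15–13:15.
Liang ∩ Pablo ∩ Zara: 10:45–11:50.
Liang ∩ Pablo ∩ Zara ∩ Lars: 10:45–11:35.
Windows ≥ 45 min: 10:45–11:35.
Latest start in the last window 10:45–11:35 is 11:35 − 45 min = 10:50.

10:50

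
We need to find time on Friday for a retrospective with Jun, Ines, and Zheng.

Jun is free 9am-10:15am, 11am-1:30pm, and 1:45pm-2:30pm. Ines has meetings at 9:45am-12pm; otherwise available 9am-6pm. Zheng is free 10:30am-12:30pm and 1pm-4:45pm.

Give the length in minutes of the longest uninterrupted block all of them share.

45 minutes

Ines free within 09:00–18:00: 09:00–09:45, 12:00–18:00.
Jun ∩ Ines: 09:00–09:45, 12:00–13:30, 13:45–14:30.
Jun ∩ Ines ∩ Zheng: 12:00–12:30, 13:00–13:30, 13:45–14:30.
Common window lengths: 30, 30, 45 min; longest is 45.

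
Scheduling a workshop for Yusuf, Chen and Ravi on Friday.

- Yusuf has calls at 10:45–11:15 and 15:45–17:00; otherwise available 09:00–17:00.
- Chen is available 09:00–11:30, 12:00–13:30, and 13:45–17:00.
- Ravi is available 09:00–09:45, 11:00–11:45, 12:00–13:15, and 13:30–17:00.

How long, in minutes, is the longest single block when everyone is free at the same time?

120 minutes

Yusuf free within 09:00–17:00: 09:00–10:45, 11:15–15:45.
Yusuf ∩ Chen: 09:00–10:45, 11:15–11:30, 12:00–13:30, 13:45–15:45.
Yusuf ∩ Chen ∩ Ravi: 09:00–09:45, 11:15–11:30, 12:00–13:15, 13:45–15:45.
Common window lengths: 45, 15, 75, 120 min; longest is 120.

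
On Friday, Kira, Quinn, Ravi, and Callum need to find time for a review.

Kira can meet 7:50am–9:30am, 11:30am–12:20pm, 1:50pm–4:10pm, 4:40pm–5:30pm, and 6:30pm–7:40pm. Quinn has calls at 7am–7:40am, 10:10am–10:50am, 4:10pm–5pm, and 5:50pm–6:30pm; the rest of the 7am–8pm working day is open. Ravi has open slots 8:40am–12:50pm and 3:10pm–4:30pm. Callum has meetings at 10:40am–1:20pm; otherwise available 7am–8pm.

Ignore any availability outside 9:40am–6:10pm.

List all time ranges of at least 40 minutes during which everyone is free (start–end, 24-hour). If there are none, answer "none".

15:10–16:10

Quinn free within 07:00–20:00: 07:40–10:10, 10:50–16:10, 17:00–17:50, 18:30–20:00.
Callum free within 07:00–20:00: 07:00–10:40, 13:20–20:00.
Kira ∩ Quinn: 07:50–09:30, 11:30–12:20, 13:50–16:10, 17:00–17:30, 18:30–19:40.
Kira ∩ Quinn ∩ Ravi: 08:40–09:30, 11:30–12:20, 15:10–16:10.
Kira ∩ Quinn ∩ Ravi ∩ Callum: 08:40–09:30, 15:10–16:10.
Restricted to 09:40–18:10: 15:10–16:10.
Windows ≥ 40 min: 15:10–16:10.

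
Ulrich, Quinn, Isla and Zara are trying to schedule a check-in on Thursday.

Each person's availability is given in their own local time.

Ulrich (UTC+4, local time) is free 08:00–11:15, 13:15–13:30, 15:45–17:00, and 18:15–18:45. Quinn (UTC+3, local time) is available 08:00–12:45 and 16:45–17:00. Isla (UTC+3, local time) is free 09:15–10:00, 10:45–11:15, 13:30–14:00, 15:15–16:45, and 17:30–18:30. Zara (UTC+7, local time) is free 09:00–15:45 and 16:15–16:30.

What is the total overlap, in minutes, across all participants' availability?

Ulrich → UTC: 04:00–07:15, 09:15–09:30, 11:45–13:00, 14:15–14:45.
Quinn → UTC: 05:00–09:45, 13:45–14:00.
Isla → UTC: 06:15–07:00, 07:45–08:15, 10:30–11:00, 12:15–13:45, 14:30–15:30.
Zara → UTC: 02:00–08:45, 09:15–09:30.
Ulrich ∩ Quinn: 05:00–07:15, 09:15–09:30.
Ulrich ∩ Quinn ∩ Isla: 06:15–07:00.
Ulrich ∩ Quinn ∩ Isla ∩ Zara: 06:15–07:00.
Total common minutes: 45.

45 minutes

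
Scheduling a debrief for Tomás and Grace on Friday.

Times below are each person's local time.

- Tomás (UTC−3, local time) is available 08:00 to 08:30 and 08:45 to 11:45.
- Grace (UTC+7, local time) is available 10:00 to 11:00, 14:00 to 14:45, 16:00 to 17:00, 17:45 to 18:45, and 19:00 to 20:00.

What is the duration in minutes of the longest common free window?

60 minutes

Tomás → UTC: 11:00–11:30, 11:45–14:45.
Grace → UTC: 03:00–04:00, 07:00–07:45, 09:00–10:00, 10:45–11:45, 12:00–13:00.
Tomás ∩ Grace: 11:00–11:30, 12:00–13:00.
Common window lengths: 30, 60 min; longest is 60.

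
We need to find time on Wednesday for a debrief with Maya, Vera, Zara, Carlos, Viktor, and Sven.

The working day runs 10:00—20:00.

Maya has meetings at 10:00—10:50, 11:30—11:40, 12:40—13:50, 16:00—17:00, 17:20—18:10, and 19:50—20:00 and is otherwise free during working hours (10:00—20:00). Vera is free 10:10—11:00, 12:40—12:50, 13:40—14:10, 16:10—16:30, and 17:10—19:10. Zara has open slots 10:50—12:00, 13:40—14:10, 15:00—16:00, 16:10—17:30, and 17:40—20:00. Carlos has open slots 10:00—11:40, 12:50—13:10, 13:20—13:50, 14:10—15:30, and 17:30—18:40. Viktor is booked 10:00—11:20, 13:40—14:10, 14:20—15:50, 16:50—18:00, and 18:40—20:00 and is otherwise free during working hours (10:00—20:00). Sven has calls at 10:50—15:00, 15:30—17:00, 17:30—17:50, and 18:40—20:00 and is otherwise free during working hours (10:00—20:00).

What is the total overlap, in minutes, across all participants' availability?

30 minutes

Maya free within 10:00–20:00: 10:50–11:30, 11:40–12:40, 13:50–16:00, 17:00–17:20, 18:10–19:50.
Viktor free within 10:00–20:00: 11:20–13:40, 14:10–14:20, 15:50–16:50, 18:00–18:40.
Sven free within 10:00–20:00: 10:00–10:50, 15:00–15:30, 17:00–17:30, 17:50–18:40.
Maya ∩ Vera: 10:50–11:00, 13:50–14:10, 17:10–17:20, 18:10–19:10.
Maya ∩ Vera ∩ Zara: 10:50–11:00, 13:50–14:10, 17:10–17:20, 18:10–19:10.
Maya ∩ Vera ∩ Zara ∩ Carlos: 10:50–11:00, 18:10–18:40.
Maya ∩ Vera ∩ Zara ∩ Carlos ∩ Viktor: 18:10–18:40.
Maya ∩ Vera ∩ Zara ∩ Carlos ∩ Viktor ∩ Sven: 18:10–18:40.
Total common minutes: 30.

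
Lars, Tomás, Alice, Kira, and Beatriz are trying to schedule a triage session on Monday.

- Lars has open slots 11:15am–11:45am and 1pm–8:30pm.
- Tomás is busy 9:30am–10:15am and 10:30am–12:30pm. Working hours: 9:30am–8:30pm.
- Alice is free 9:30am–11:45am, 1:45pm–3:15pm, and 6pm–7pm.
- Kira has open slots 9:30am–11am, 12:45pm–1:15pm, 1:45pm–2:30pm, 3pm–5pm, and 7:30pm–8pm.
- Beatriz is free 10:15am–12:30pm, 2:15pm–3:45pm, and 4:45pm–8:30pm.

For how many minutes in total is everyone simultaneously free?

Tomás free within 09:30–20:30: 10:15–10:30, 12:30–20:30.
Lars ∩ Tomás: 13:00–20:30.
Lars ∩ Tomás ∩ Alice: 13:45–15:15, 18:00–19:00.
Lars ∩ Tomás ∩ Alice ∩ Kira: 13:45–14:30, 15:00–15:15.
Lars ∩ Tomás ∩ Alice ∩ Kira ∩ Beatriz: 14:15–14:30, 15:00–15:15.
Total common minutes: 15 + 15 = 30.

30 minutes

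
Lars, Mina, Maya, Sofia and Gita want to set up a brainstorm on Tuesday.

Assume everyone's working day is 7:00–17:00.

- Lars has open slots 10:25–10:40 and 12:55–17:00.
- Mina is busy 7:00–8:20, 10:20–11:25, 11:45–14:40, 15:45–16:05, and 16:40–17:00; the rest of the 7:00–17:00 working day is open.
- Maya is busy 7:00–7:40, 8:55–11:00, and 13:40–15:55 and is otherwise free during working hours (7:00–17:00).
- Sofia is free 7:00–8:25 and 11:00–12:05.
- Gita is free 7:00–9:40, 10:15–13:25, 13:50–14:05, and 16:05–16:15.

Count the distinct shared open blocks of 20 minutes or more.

Mina free within 07:00–17:00: 08:20–10:20, 11:25–11:45, 14:40–15:45, 16:05–16:40.
Maya free within 07:00–17:00: 07:40–08:55, 11:00–13:40, 15:55–17:00.
Lars ∩ Mina: 14:40–15:45, 16:05–16:40.
Lars ∩ Mina ∩ Maya: 16:05–16:40.
Lars ∩ Mina ∩ Maya ∩ Sofia: (none).
Lars ∩ Mina ∩ Maya ∩ Sofia ∩ Gita: (none).
Windows ≥ 20 min: (none).
That's 0 windows.

0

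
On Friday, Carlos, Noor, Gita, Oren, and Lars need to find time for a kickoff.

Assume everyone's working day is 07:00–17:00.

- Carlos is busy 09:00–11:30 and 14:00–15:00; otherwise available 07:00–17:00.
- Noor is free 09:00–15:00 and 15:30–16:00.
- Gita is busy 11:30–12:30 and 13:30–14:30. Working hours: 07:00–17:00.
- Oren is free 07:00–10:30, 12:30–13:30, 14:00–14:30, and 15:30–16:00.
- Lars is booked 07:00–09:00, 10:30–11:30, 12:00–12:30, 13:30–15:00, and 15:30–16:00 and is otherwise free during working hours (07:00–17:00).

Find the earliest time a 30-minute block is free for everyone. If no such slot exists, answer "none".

Carlos free within 07:00–17:00: 07:00–09:00, 11:30–14:00, 15:00–17:00.
Gita free within 07:00–17:00: 07:00–11:30, 12:30–13:30, 14:30–17:00.
Lars free within 07:00–17:00: 09:00–10:30, 11:30–12:00, 12:30–13:30, 15:00–15:30, 16:00–17:00.
Carlos ∩ Noor: 11:30–14:00, 15:30–16:00.
Carlos ∩ Noor ∩ Gita: 12:30–13:30, 15:30–16:00.
Carlos ∩ Noor ∩ Gita ∩ Oren: 12:30–13:30, 15:30–16:00.
Carlos ∩ Noor ∩ Gita ∩ Oren ∩ Lars: 12:30–13:30.
Windows ≥ 30 min: 12:30–13:30.
Earliest such window starts at 12:30.

12:30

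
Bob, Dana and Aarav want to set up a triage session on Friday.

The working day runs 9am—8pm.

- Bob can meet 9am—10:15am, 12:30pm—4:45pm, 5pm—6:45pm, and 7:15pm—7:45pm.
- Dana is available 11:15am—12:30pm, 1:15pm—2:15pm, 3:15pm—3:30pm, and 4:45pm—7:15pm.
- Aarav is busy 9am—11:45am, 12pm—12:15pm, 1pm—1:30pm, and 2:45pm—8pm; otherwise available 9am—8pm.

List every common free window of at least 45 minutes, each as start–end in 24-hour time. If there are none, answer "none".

Aarav free within 09:00–20:00: 11:45–12:00, 12:15–13:00, 13:30–14:45.
Bob ∩ Dana: 13:15–14:15, 15:15–15:30, 17:00–18:45.
Bob ∩ Dana ∩ Aarav: 13:30–14:15.
Windows ≥ 45 min: 13:30–14:15.

13:30–14:15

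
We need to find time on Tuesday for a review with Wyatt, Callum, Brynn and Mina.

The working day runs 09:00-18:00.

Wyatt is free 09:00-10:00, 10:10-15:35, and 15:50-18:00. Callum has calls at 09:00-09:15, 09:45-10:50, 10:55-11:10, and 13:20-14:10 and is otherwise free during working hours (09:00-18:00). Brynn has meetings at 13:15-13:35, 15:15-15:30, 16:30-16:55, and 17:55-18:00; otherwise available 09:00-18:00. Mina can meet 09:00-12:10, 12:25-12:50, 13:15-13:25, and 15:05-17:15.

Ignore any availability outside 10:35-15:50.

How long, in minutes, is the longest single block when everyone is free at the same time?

60 minutes

Callum free within 09:00–18:00: 09:15–09:45, 10:50–10:55, 11:10–13:20, 14:10–18:00.
Brynn free within 09:00–18:00: 09:00–13:15, 13:35–15:15, 15:30–16:30, 16:55–17:55.
Wyatt ∩ Callum: 09:15–09:45, 10:50–10:55, 11:10–13:20, 14:10–15:35, 15:50–18:00.
Wyatt ∩ Callum ∩ Brynn: 09:15–09:45, 10:50–10:55, 11:10–13:15, 14:10–15:15, 15:30–15:35, 15:50–16:30, 16:55–17:55.
Wyatt ∩ Callum ∩ Brynn ∩ Mina: 09:15–09:45, 10:50–10:55, 11:10–12:10, 12:25–12:50, 15:05–15:15, 15:30–15:35, 15:50–16:30, 16:55–17:15.
Restricted to 10:35–15:50: 10:50–10:55, 11:10–12:10, 12:25–12:50, 15:05–15:15, 15:30–15:35.
Common window lengths: 5, 60, 25, 10, 5 min; longest is 60.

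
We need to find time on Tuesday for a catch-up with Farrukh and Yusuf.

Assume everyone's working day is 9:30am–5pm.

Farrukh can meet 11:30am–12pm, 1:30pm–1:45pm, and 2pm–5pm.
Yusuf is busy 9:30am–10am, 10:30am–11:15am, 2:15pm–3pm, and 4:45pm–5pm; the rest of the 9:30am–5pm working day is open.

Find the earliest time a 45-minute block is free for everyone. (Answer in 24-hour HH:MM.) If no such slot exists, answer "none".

Yusuf free within 09:30–17:00: 10:00–10:30, 11:15–14:15, 15:00–16:45.
Farrukh ∩ Yusuf: 11:30–12:00, 13:30–13:45, 14:00–14:15, 15:00–16:45.
Windows ≥ 45 min: 15:00–16:45.
Earliest such window starts at 15:00.

15:00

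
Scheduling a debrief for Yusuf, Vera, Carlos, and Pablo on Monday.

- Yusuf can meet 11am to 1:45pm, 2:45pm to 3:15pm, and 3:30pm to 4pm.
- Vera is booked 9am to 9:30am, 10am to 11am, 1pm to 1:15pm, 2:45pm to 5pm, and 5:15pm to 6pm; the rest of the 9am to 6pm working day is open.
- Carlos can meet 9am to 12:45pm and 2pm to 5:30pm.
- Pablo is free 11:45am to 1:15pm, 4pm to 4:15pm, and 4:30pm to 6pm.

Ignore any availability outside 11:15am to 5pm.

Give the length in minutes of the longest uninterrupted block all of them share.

60 minutes

Vera free within 09:00–18:00: 09:30–10:00, 11:00–13:00, 13:15–14:45, 17:00–17:15.
Yusuf ∩ Vera: 11:00–13:00, 13:15–13:45.
Yusuf ∩ Vera ∩ Carlos: 11:00–12:45.
Yusuf ∩ Vera ∩ Carlos ∩ Pablo: 11:45–12:45.
Restricted to 11:15–17:00: 11:45–12:45.
Single common window of 60 minutes.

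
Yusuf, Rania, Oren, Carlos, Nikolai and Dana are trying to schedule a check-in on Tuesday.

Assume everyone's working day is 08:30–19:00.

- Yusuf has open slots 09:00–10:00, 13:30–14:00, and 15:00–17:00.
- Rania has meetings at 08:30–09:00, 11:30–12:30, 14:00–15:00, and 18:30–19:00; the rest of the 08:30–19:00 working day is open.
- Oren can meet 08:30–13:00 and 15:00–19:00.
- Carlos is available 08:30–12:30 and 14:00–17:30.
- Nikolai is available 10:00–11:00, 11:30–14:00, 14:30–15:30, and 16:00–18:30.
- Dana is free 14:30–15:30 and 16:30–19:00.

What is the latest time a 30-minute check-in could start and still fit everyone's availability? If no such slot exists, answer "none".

Rania free within 08:30–19:00: 09:00–11:30, 12:30–14:00, 15:00–18:30.
Yusuf ∩ Rania: 09:00–10:00, 13:30–14:00, 15:00–17:00.
Yusuf ∩ Rania ∩ Oren: 09:00–10:00, 15:00–17:00.
Yusuf ∩ Rania ∩ Oren ∩ Carlos: 09:00–10:00, 15:00–17:00.
Yusuf ∩ Rania ∩ Oren ∩ Carlos ∩ Nikolai: 15:00–15:30, 16:00–17:00.
Yusuf ∩ Rania ∩ Oren ∩ Carlos ∩ Nikolai ∩ Dana: 15:00–15:30, 16:30–17:00.
Windows ≥ 30 min: 15:00–15:30, 16:30–17:00.
Latest start in the last window 16:30–17:00 is 17:00 − 30 min = 16:30.

16:30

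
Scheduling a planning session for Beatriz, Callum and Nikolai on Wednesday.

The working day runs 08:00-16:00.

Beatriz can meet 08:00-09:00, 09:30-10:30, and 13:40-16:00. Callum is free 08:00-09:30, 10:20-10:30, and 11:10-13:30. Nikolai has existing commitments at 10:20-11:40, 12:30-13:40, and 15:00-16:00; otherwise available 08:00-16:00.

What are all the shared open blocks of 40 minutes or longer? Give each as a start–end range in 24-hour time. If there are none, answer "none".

08:00–09:00

Nikolai free within 08:00–16:00: 08:00–10:20, 11:40–12:30, 13:40–15:00.
Beatriz ∩ Callum: 08:00–09:00, 10:20–10:30.
Beatriz ∩ Callum ∩ Nikolai: 08:00–09:00.
Windows ≥ 40 min: 08:00–09:00.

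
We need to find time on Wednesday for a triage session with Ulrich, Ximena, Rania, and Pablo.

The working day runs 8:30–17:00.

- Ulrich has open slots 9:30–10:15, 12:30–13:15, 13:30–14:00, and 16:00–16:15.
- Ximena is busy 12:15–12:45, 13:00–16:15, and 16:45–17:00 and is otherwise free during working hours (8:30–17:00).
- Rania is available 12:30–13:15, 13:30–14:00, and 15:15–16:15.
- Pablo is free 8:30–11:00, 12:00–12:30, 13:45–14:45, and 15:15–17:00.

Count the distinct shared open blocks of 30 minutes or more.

Ximena free within 08:30–17:00: 08:30–12:15, 12:45–13:00, 16:15–16:45.
Ulrich ∩ Ximena: 09:30–10:15, 12:45–13:00.
Ulrich ∩ Ximena ∩ Rania: 12:45–13:00.
Ulrich ∩ Ximena ∩ Rania ∩ Pablo: (none).
Windows ≥ 30 min: (none).
That's 0 windows.

0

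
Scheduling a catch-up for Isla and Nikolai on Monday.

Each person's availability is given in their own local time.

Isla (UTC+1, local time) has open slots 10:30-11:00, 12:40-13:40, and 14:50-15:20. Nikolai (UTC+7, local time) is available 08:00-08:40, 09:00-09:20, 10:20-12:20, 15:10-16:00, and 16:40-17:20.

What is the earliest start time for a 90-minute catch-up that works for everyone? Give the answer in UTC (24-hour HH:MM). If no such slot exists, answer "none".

none

Isla → UTC: 09:30–10:00, 11:40–12:40, 13:50–14:20.
Nikolai → UTC: 01:00–01:40, 02:00–02:20, 03:20–05:20, 08:10–09:00, 09:40–10:20.
Isla ∩ Nikolai: 09:40–10:00.
Windows ≥ 90 min: (none).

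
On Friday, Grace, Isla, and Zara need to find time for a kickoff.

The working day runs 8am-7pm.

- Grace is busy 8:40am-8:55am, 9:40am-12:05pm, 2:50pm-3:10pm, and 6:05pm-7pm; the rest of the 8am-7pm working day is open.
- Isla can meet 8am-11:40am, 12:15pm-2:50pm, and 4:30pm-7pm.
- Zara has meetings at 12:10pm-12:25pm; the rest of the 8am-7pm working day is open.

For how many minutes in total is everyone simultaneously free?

Grace free within 08:00–19:00: 08:00–08:40, 08:55–09:40, 12:05–14:50, 15:10–18:05.
Zara free within 08:00–19:00: 08:00–12:10, 12:25–19:00.
Grace ∩ Isla: 08:00–08:40, 08:55–09:40, 12:15–14:50, 16:30–18:05.
Grace ∩ Isla ∩ Zara: 08:00–08:40, 08:55–09:40, 12:25–14:50, 16:30–18:05.
Total common minutes: 40 + 45 + 145 + 95 = 325.

325 minutes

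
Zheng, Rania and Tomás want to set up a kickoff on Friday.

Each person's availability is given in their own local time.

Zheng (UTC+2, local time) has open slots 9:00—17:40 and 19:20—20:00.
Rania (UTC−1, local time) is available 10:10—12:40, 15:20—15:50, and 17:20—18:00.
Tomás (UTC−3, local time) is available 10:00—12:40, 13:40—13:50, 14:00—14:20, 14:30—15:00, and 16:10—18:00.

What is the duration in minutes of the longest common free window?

40 minutes

Zheng → UTC: 07:00–15:40, 17:20–18:00.
Rania → UTC: 11:10–13:40, 16:20–16:50, 18:20–19:00.
Tomás → UTC: 13:00–15:40, 16:40–16:50, 17:00–17:20, 17:30–18:00, 19:10–21:00.
Zheng ∩ Rania: 11:10–13:40.
Zheng ∩ Rania ∩ Tomás: 13:00–13:40.
Single common window of 40 minutes.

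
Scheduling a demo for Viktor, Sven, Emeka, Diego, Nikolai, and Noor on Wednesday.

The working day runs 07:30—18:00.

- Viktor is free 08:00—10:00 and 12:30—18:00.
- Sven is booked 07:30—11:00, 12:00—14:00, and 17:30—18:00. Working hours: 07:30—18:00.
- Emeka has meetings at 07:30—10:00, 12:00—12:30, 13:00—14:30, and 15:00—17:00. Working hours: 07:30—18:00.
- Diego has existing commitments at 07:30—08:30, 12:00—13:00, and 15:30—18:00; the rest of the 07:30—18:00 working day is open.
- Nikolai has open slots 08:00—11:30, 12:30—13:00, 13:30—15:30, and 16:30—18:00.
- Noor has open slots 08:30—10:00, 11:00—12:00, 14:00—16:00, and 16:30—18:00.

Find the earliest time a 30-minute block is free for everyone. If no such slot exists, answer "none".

14:30

Sven free within 07:30–18:00: 11:00–12:00, 14:00–17:30.
Emeka free within 07:30–18:00: 10:00–12:00, 12:30–13:00, 14:30–15:00, 17:00–18:00.
Diego free within 07:30–18:00: 08:30–12:00, 13:00–15:30.
Viktor ∩ Sven: 14:00–17:30.
Viktor ∩ Sven ∩ Emeka: 14:30–15:00, 17:00–17:30.
Viktor ∩ Sven ∩ Emeka ∩ Diego: 14:30–15:00.
Viktor ∩ Sven ∩ Emeka ∩ Diego ∩ Nikolai: 14:30–15:00.
Viktor ∩ Sven ∩ Emeka ∩ Diego ∩ Nikolai ∩ Noor: 14:30–15:00.
Windows ≥ 30 min: 14:30–15:00.
Earliest such window starts at 14:30.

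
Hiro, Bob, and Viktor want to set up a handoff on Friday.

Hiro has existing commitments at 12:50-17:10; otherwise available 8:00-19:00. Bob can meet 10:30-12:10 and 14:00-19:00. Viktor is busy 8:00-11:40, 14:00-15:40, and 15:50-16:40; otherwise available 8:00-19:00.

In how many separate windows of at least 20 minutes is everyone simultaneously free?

2

Hiro free within 08:00–19:00: 08:00–12:50, 17:10–19:00.
Viktor free within 08:00–19:00: 11:40–14:00, 15:40–15:50, 16:40–19:00.
Hiro ∩ Bob: 10:30–12:10, 17:10–19:00.
Hiro ∩ Bob ∩ Viktor: 11:40–12:10, 17:10–19:00.
Windows ≥ 20 min: 11:40–12:10, 17:10–19:00.
That's 2 windows.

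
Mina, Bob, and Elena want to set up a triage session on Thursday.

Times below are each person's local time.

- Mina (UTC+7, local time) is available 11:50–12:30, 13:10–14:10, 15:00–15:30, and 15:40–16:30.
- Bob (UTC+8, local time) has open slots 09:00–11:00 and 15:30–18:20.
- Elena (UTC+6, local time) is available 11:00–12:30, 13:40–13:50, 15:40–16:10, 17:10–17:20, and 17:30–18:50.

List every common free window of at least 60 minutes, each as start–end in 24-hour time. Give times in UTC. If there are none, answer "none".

none

Mina → UTC: 04:50–05:30, 06:10–07:10, 08:00–08:30, 08:40–09:30.
Bob → UTC: 01:00–03:00, 07:30–10:20.
Elena → UTC: 05:00–06:30, 07:40–07:50, 09:40–10:10, 11:10–11:20, 11:30–12:50.
Mina ∩ Bob: 08:00–08:30, 08:40–09:30.
Mina ∩ Bob ∩ Elena: (none).
Windows ≥ 60 min: (none).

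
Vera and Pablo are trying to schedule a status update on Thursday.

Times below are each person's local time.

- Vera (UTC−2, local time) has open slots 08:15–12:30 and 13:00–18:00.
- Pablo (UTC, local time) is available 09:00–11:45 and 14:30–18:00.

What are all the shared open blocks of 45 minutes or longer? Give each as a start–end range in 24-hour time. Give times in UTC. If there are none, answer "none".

Vera → UTC: 10:15–14:30, 15:00–20:00.
Pablo → UTC: 09:00–11:45, 14:30–18:00.
Vera ∩ Pablo: 10:15–11:45, 15:00–18:00.
Windows ≥ 45 min: 10:15–11:45, 15:00–18:00.

10:15–11:45, 15:00–18:00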